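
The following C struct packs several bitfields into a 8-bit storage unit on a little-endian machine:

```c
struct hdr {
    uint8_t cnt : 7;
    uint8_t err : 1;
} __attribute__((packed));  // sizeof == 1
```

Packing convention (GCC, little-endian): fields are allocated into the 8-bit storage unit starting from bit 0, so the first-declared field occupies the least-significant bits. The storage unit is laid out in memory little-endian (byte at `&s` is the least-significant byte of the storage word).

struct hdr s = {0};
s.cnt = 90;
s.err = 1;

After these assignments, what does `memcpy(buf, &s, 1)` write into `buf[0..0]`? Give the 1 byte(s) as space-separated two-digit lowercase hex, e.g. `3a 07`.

[0+:7] cnt=90 & 0x7f = 0x5a; word=0x5a
[7+:1] err=1 & 0x1 = 0x1; word=0xda
word = 0xda → little-endian bytes:
  [0]=0xda

da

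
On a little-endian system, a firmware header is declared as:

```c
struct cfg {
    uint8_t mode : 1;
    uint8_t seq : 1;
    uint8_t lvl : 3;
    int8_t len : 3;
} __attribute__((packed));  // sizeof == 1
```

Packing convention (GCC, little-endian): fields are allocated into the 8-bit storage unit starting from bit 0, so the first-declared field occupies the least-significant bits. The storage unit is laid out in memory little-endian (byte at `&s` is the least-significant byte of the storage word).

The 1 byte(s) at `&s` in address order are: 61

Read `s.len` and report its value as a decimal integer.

3

[0]=0x61 (little-endian) → word 0x61
mode [0+:1] = (word>>0) & 0x1 = 1
seq [1+:1] = (word>>1) & 0x1 = 0
lvl [2+:3] = (word>>2) & 0x7 = 0
len [5+:3] = (word>>5) & 0x7 = 3  ←
len signed 3b, MSB=0: value = 3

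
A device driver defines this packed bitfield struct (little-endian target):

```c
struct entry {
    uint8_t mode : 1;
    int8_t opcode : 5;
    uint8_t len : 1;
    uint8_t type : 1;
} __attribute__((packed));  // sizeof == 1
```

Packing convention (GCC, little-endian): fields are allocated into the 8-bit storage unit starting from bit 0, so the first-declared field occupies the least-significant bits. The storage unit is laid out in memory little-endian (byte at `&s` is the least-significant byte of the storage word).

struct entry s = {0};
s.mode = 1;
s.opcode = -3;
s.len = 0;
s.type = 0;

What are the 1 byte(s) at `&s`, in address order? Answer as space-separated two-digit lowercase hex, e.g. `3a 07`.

3b

[0+:1] mode=1 & 0x1 = 0x1; word=0x01
[1+:5] opcode=-3 & 0x1f = 0x1d; word=0x3b
[6+:1] len=0 & 0x1 = 0x0; word=0x3b
[7+:1] type=0 & 0x1 = 0x0; word=0x3b
word = 0x3b → little-endian bytes:
  [0]=0x3b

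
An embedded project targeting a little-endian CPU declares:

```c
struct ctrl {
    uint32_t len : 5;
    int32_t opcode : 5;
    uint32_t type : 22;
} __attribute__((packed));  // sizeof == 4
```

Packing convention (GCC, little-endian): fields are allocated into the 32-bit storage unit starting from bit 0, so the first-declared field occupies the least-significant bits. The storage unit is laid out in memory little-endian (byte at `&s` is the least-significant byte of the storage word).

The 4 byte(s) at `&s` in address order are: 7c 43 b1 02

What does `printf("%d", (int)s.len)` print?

28

[0]=0x7c [1]=0x43 [2]=0xb1 [3]=0x02 (little-endian) → word 0x02b1437c
len:5 @ bit 0 → (0x02b1437c>>0)&0x1f = 0x1c  ←
opcode:5 @ bit 5 → (0x02b1437c>>5)&0x1f = 0x1b
type:22 @ bit 10 → (0x02b1437c>>10)&0x3fffff = 0xac50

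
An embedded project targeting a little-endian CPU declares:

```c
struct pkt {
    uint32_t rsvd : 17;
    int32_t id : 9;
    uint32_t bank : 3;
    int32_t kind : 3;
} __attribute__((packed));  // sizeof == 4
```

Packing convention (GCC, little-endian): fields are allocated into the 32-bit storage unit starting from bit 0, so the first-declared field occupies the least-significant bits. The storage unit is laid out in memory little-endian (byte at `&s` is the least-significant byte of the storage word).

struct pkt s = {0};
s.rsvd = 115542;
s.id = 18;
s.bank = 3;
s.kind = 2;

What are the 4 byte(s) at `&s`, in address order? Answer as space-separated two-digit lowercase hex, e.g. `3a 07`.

56 c3 25 4c

rsvd (17b) val=115542 bits=0x1c356 at bit 0: 0x0001c356
id (9b) val=18 bits=0x12 at bit 17: 0x0025c356
bank (3b) val=3 bits=0x3 at bit 26: 0x0c25c356
kind (3b) val=2 bits=0x2 at bit 29: 0x4c25c356
word = 0x4c25c356 → little-endian bytes:
  [0]=0x56  [1]=0xc3  [2]=0x25  [3]=0x4c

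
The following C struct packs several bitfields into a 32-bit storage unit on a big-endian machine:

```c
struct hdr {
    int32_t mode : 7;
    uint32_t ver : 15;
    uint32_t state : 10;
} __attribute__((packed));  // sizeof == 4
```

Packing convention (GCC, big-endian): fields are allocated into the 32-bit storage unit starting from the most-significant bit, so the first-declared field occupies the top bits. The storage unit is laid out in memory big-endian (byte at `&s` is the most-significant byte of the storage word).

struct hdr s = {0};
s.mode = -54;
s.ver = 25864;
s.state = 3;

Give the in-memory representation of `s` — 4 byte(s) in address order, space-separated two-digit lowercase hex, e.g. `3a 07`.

mode:7 = -54 → 0x4a << 25 → word 0x94000000
ver:15 = 25864 → 0x6508 << 10 → word 0x95942000
state:10 = 3 → 0x3 << 0 → word 0x95942003
word = 0x95942003 → big-endian bytes:
  [0]=0x95  [1]=0x94  [2]=0x20  [3]=0x03

95 94 20 03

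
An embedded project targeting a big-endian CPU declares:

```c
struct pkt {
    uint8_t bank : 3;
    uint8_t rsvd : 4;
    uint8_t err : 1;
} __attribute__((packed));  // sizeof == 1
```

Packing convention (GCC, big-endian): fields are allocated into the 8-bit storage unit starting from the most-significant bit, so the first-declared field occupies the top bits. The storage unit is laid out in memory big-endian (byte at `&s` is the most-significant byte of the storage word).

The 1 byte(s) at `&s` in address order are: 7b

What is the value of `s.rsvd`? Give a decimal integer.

13

[0]=0x7b (big-endian) → word 0x7b
bank:3 @ bit 5 → (0x7b>>5)&0x7 = 0x3
rsvd:4 @ bit 1 → (0x7b>>1)&0xf = 0xd  ←
err:1 @ bit 0 → (0x7b>>0)&0x1 = 0x1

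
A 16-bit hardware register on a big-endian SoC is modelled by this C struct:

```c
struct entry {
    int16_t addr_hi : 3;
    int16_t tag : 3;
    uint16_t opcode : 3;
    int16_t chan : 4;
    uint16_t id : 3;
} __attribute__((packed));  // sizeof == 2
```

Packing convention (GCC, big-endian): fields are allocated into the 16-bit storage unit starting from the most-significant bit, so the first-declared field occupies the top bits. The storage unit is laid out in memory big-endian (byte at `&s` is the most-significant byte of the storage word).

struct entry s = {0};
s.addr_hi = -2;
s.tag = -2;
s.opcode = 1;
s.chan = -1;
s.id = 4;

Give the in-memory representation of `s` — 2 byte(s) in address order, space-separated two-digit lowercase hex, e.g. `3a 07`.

d8 fc

addr_hi (3b) val=-2 bits=0x6 at bit 13: 0xc000
tag (3b) val=-2 bits=0x6 at bit 10: 0xd800
opcode (3b) val=1 bits=0x1 at bit 7: 0xd880
chan (4b) val=-1 bits=0xf at bit 3: 0xd8f8
id (3b) val=4 bits=0x4 at bit 0: 0xd8fc
word = 0xd8fc → big-endian bytes:
  [0]=0xd8  [1]=0xfc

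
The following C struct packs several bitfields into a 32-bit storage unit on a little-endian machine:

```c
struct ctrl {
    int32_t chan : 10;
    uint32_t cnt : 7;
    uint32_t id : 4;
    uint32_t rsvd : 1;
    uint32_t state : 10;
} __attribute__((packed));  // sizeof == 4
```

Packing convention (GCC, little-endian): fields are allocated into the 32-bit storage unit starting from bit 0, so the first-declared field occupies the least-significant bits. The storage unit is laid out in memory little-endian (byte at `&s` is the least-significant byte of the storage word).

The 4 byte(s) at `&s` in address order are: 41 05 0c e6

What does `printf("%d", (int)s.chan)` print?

321

[0]=0x41 [1]=0x05 [2]=0x0c [3]=0xe6 (little-endian) → word 0xe60c0541
chan [0+:10] = (word>>0) & 0x3ff = 321  ←
cnt [10+:7] = (word>>10) & 0x7f = 1
id [17+:4] = (word>>17) & 0xf = 6
rsvd [21+:1] = (word>>21) & 0x1 = 0
state [22+:10] = (word>>22) & 0x3ff = 920
chan signed 10b, MSB=0: value = 321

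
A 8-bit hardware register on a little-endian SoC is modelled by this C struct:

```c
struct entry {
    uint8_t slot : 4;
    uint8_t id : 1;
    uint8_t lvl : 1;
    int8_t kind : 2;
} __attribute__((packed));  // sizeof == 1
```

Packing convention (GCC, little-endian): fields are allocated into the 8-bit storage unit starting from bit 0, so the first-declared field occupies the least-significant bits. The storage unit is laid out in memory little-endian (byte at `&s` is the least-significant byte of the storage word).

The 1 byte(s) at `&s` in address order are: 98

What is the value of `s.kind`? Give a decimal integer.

[0]=0x98 (little-endian) → word 0x98
slot:4 @ bit 0 → (0x98>>0)&0xf = 0x8
id:1 @ bit 4 → (0x98>>4)&0x1 = 0x1
lvl:1 @ bit 5 → (0x98>>5)&0x1 = 0x0
kind:2 @ bit 6 → (0x98>>6)&0x3 = 0x2  ←
kind signed 2b, MSB=1: 2 - 4 = -2

-2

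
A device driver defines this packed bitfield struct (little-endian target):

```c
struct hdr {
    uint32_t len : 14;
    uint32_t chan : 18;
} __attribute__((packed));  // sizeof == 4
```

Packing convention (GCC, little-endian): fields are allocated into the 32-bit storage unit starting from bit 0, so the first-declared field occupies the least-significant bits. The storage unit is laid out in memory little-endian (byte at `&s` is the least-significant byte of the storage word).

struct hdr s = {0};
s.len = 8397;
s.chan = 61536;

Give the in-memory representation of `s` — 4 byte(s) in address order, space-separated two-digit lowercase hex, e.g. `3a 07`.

len (14b) val=8397 bits=0x20cd at bit 0: 0x000020cd
chan (18b) val=61536 bits=0xf060 at bit 14: 0x3c1820cd
word = 0x3c1820cd → little-endian bytes:
  [0]=0xcd  [1]=0x20  [2]=0x18  [3]=0x3c

cd 20 18 3c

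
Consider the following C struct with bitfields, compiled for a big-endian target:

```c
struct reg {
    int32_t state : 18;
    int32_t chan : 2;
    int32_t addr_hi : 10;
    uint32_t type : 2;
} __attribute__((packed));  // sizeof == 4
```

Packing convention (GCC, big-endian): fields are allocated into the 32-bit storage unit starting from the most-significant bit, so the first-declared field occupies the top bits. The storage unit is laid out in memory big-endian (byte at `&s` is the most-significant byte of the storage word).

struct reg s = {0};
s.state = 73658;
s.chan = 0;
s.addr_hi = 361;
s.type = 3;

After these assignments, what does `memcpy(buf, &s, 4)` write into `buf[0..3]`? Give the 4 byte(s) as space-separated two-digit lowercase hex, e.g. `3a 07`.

47 ee 85 a7

[14+:18] state=73658 & 0x3ffff = 0x11fba; word=0x47ee8000
[12+:2] chan=0 & 0x3 = 0x0; word=0x47ee8000
[2+:10] addr_hi=361 & 0x3ff = 0x169; word=0x47ee85a4
[0+:2] type=3 & 0x3 = 0x3; word=0x47ee85a7
word = 0x47ee85a7 → big-endian bytes:
  [0]=0x47  [1]=0xee  [2]=0x85  [3]=0xa7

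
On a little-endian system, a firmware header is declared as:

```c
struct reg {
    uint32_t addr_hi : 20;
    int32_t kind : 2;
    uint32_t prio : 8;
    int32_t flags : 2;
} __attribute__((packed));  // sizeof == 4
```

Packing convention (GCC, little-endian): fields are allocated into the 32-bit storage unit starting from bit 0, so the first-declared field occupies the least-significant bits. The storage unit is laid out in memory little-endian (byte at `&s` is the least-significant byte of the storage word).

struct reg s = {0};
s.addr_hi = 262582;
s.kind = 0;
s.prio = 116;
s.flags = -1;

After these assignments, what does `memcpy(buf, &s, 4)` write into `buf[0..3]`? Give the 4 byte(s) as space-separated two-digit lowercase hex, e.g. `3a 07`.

b6 01 04 dd

addr_hi:20 = 262582 → 0x401b6 << 0 → word 0x000401b6
kind:2 = 0 → 0x0 << 20 → word 0x000401b6
prio:8 = 116 → 0x74 << 22 → word 0x1d0401b6
flags:2 = -1 → 0x3 << 30 → word 0xdd0401b6
word = 0xdd0401b6 → little-endian bytes:
  [0]=0xb6  [1]=0x01  [2]=0x04  [3]=0xdd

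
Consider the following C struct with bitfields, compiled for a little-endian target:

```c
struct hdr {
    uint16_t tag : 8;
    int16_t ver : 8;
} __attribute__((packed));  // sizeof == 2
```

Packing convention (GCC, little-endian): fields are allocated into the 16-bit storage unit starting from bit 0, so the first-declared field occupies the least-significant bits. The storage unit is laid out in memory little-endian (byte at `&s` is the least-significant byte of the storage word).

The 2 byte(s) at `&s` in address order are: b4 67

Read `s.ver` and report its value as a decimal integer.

103

[0]=0xb4 [1]=0x67 (little-endian) → word 0x67b4
tag [0+:8] = (word>>0) & 0xff = 180
ver [8+:8] = (word>>8) & 0xff = 103  ←
ver signed 8b, MSB=0: value = 103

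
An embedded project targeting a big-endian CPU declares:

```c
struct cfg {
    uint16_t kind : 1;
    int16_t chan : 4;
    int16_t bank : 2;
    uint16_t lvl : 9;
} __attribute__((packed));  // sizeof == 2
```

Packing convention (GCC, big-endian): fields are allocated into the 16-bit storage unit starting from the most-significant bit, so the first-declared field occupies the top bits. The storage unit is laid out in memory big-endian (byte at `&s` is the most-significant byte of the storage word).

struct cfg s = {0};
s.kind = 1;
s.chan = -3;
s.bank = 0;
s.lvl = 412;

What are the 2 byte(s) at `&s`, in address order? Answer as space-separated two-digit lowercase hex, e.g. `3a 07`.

e9 9c

[15+:1] kind=1 & 0x1 = 0x1; word=0x8000
[11+:4] chan=-3 & 0xf = 0xd; word=0xe800
[9+:2] bank=0 & 0x3 = 0x0; word=0xe800
[0+:9] lvl=412 & 0x1ff = 0x19c; word=0xe99c
word = 0xe99c → big-endian bytes:
  [0]=0xe9  [1]=0x9c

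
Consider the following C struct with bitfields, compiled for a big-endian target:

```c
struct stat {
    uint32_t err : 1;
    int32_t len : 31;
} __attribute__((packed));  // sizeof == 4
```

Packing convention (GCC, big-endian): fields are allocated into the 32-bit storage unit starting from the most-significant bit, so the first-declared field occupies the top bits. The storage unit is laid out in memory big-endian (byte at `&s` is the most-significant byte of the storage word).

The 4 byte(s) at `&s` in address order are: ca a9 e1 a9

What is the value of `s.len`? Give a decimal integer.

-894836311

[0]=0xca [1]=0xa9 [2]=0xe1 [3]=0xa9 (big-endian) → word 0xcaa9e1a9
err:1 @ bit 31 → (0xcaa9e1a9>>31)&0x1 = 0x1
len:31 @ bit 0 → (0xcaa9e1a9>>0)&0x7fffffff = 0x4aa9e1a9  ←
len signed 31b, MSB=1: 1252647337 - 2147483648 = -894836311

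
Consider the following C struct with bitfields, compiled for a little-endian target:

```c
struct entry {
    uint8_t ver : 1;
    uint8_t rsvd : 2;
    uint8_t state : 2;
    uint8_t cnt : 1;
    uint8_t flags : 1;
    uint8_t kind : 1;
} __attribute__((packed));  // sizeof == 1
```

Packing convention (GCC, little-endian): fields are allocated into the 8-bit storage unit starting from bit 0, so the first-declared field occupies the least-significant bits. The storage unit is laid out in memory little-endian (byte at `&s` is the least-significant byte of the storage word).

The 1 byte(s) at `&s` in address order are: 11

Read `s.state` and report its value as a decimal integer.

[0]=0x11 (little-endian) → word 0x11
ver [0+:1] = (word>>0) & 0x1 = 1
rsvd [1+:2] = (word>>1) & 0x3 = 0
state [3+:2] = (word>>3) & 0x3 = 2  ←
cnt [5+:1] = (word>>5) & 0x1 = 0
flags [6+:1] = (word>>6) & 0x1 = 0
kind [7+:1] = (word>>7) & 0x1 = 0

2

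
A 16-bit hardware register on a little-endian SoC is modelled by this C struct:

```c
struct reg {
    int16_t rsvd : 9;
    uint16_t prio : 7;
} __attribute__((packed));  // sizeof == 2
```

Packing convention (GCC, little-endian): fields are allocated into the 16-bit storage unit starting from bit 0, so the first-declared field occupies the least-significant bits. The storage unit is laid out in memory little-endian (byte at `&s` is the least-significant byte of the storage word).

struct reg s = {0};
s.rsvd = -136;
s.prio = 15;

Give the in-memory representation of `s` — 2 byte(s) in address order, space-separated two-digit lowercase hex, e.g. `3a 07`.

[0+:9] rsvd=-136 & 0x1ff = 0x178; word=0x0178
[9+:7] prio=15 & 0x7f = 0xf; word=0x1f78
word = 0x1f78 → little-endian bytes:
  [0]=0x78  [1]=0x1f

78 1f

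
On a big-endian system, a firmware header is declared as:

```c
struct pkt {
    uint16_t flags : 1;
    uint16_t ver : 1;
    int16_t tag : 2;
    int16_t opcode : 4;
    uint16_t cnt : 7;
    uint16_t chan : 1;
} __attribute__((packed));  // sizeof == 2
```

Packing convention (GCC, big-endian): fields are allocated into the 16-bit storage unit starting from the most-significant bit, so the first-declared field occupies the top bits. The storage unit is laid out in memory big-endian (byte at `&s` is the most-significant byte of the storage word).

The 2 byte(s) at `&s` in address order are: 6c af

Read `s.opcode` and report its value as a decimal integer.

-4

[0]=0x6c [1]=0xaf (big-endian) → word 0x6caf
flags [15+:1] = (word>>15) & 0x1 = 0
ver [14+:1] = (word>>14) & 0x1 = 1
tag [12+:2] = (word>>12) & 0x3 = 2
opcode [8+:4] = (word>>8) & 0xf = 12  ←
cnt [1+:7] = (word>>1) & 0x7f = 87
chan [0+:1] = (word>>0) & 0x1 = 1
opcode signed 4b, MSB=1: 12 - 16 = -4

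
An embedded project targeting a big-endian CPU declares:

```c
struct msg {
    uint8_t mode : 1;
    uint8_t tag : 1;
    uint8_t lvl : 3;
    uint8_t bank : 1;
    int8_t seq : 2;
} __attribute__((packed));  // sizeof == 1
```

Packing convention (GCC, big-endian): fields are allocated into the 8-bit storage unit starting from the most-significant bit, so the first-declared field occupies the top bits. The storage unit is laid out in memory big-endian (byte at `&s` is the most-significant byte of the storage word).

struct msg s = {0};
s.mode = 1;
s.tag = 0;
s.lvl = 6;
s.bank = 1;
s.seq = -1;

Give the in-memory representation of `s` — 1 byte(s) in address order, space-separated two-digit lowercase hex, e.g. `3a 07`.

b7

mode:1 = 1 → 0x1 << 7 → word 0x80
tag:1 = 0 → 0x0 << 6 → word 0x80
lvl:3 = 6 → 0x6 << 3 → word 0xb0
bank:1 = 1 → 0x1 << 2 → word 0xb4
seq:2 = -1 → 0x3 << 0 → word 0xb7
word = 0xb7 → big-endian bytes:
  [0]=0xb7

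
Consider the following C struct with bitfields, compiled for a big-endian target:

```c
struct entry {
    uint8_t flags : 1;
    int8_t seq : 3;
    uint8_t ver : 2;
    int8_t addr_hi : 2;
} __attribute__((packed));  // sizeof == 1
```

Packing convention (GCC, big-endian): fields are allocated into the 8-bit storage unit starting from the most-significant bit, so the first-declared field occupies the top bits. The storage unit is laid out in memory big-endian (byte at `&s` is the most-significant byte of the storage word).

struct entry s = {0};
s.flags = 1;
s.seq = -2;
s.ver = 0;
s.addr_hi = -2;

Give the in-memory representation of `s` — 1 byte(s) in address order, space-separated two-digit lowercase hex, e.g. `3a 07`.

e2

[7+:1] flags=1 & 0x1 = 0x1; word=0x80
[4+:3] seq=-2 & 0x7 = 0x6; word=0xe0
[2+:2] ver=0 & 0x3 = 0x0; word=0xe0
[0+:2] addr_hi=-2 & 0x3 = 0x2; word=0xe2
word = 0xe2 → big-endian bytes:
  [0]=0xe2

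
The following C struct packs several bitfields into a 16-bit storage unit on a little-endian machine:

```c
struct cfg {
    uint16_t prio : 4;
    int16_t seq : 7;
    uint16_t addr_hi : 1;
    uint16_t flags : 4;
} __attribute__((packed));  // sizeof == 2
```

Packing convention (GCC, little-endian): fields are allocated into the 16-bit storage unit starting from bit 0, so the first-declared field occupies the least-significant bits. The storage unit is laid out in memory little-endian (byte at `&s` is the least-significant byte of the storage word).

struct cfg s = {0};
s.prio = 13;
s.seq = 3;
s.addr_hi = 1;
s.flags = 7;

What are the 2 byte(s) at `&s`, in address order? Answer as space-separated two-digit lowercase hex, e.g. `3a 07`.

3d 78

[0+:4] prio=13 & 0xf = 0xd; word=0x000d
[4+:7] seq=3 & 0x7f = 0x3; word=0x003d
[11+:1] addr_hi=1 & 0x1 = 0x1; word=0x083d
[12+:4] flags=7 & 0xf = 0x7; word=0x783d
word = 0x783d → little-endian bytes:
  [0]=0x3d  [1]=0x78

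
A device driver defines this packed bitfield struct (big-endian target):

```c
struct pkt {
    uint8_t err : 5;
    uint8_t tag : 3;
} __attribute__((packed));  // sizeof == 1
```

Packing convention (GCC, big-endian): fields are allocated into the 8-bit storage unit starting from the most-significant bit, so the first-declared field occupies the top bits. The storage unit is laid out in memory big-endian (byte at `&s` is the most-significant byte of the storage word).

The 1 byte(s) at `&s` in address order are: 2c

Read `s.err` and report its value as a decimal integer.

[0]=0x2c (big-endian) → word 0x2c
err [3+:5] = (word>>3) & 0x1f = 5  ←
tag [0+:3] = (word>>0) & 0x7 = 4

5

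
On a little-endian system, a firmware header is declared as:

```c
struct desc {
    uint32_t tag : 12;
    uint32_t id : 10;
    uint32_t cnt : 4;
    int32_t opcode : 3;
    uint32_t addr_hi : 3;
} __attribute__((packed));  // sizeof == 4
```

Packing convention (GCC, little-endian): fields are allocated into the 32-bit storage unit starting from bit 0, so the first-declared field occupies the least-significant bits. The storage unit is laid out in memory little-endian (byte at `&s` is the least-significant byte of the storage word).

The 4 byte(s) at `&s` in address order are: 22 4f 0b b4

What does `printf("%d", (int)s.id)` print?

[0]=0x22 [1]=0x4f [2]=0x0b [3]=0xb4 (little-endian) → word 0xb40b4f22
tag:12 @ bit 0 → (0xb40b4f22>>0)&0xfff = 0xf22
id:10 @ bit 12 → (0xb40b4f22>>12)&0x3ff = 0xb4  ←
cnt:4 @ bit 22 → (0xb40b4f22>>22)&0xf = 0x0
opcode:3 @ bit 26 → (0xb40b4f22>>26)&0x7 = 0x5
addr_hi:3 @ bit 29 → (0xb40b4f22>>29)&0x7 = 0x5

180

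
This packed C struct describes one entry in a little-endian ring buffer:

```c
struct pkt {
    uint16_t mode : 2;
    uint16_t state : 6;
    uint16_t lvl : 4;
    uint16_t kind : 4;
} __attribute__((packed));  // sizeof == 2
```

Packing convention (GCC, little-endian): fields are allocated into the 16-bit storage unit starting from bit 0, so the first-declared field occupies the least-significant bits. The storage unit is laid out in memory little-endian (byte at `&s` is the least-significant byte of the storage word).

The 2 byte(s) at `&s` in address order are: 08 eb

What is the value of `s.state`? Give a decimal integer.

[0]=0x08 [1]=0xeb (little-endian) → word 0xeb08
mode:2 @ bit 0 → (0xeb08>>0)&0x3 = 0x0
state:6 @ bit 2 → (0xeb08>>2)&0x3f = 0x2  ←
lvl:4 @ bit 8 → (0xeb08>>8)&0xf = 0xb
kind:4 @ bit 12 → (0xeb08>>12)&0xf = 0xe

2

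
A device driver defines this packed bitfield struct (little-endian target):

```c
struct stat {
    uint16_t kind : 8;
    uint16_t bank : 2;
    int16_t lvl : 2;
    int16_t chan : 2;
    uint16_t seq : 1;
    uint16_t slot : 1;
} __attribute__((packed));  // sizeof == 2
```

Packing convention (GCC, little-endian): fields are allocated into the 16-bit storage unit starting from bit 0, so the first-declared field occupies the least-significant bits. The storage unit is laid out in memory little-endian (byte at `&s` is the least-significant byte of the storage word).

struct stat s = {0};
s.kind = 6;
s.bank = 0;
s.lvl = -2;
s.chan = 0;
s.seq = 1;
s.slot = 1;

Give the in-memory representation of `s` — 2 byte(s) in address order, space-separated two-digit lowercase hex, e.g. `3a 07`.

06 c8

[0+:8] kind=6 & 0xff = 0x6; word=0x0006
[8+:2] bank=0 & 0x3 = 0x0; word=0x0006
[10+:2] lvl=-2 & 0x3 = 0x2; word=0x0806
[12+:2] chan=0 & 0x3 = 0x0; word=0x0806
[14+:1] seq=1 & 0x1 = 0x1; word=0x4806
[15+:1] slot=1 & 0x1 = 0x1; word=0xc806
word = 0xc806 → little-endian bytes:
  [0]=0x06  [1]=0xc8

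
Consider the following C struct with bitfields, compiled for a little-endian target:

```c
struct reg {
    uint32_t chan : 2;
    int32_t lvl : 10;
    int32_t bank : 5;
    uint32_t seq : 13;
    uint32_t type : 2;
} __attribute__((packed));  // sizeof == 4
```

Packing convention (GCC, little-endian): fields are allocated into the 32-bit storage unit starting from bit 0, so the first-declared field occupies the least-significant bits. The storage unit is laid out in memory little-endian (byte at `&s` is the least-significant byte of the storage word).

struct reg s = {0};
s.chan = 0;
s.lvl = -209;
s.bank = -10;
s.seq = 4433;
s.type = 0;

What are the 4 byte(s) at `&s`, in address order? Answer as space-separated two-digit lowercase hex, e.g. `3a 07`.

bc 6c a3 22

[0+:2] chan=0 & 0x3 = 0x0; word=0x00000000
[2+:10] lvl=-209 & 0x3ff = 0x32f; word=0x00000cbc
[12+:5] bank=-10 & 0x1f = 0x16; word=0x00016cbc
[17+:13] seq=4433 & 0x1fff = 0x1151; word=0x22a36cbc
[30+:2] type=0 & 0x3 = 0x0; word=0x22a36cbc
word = 0x22a36cbc → little-endian bytes:
  [0]=0xbc  [1]=0x6c  [2]=0xa3  [3]=0x22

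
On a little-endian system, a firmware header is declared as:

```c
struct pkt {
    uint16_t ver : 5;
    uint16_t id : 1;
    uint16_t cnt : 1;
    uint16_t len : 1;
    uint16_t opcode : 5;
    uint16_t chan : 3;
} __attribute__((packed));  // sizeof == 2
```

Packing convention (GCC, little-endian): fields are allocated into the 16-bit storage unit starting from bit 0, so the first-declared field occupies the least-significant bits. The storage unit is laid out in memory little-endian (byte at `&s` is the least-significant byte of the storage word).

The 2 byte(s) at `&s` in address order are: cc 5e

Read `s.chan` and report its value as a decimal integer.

[0]=0xcc [1]=0x5e (little-endian) → word 0x5ecc
ver:5 @ bit 0 → (0x5ecc>>0)&0x1f = 0xc
id:1 @ bit 5 → (0x5ecc>>5)&0x1 = 0x0
cnt:1 @ bit 6 → (0x5ecc>>6)&0x1 = 0x1
len:1 @ bit 7 → (0x5ecc>>7)&0x1 = 0x1
opcode:5 @ bit 8 → (0x5ecc>>8)&0x1f = 0x1e
chan:3 @ bit 13 → (0x5ecc>>13)&0x7 = 0x2  ←

2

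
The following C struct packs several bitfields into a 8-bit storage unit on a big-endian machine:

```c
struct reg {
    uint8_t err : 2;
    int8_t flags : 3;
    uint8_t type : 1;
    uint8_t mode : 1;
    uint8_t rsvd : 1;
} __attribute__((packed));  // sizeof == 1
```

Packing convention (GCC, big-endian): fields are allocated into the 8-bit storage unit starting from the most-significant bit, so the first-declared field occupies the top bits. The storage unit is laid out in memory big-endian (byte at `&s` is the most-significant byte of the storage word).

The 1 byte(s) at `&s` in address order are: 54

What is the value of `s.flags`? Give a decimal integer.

[0]=0x54 (big-endian) → word 0x54
err [6+:2] = (word>>6) & 0x3 = 1
flags [3+:3] = (word>>3) & 0x7 = 2  ←
type [2+:1] = (word>>2) & 0x1 = 1
mode [1+:1] = (word>>1) & 0x1 = 0
rsvd [0+:1] = (word>>0) & 0x1 = 0
flags signed 3b, MSB=0: value = 2

2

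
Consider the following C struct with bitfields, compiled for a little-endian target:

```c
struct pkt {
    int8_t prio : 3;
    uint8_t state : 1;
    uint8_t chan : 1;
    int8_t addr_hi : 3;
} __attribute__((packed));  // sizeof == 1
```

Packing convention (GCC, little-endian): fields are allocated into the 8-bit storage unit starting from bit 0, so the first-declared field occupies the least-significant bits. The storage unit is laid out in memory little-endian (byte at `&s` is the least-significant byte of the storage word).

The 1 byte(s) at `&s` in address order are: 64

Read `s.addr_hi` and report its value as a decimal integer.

3

[0]=0x64 (little-endian) → word 0x64
prio [0+:3] = (word>>0) & 0x7 = 4
state [3+:1] = (word>>3) & 0x1 = 0
chan [4+:1] = (word>>4) & 0x1 = 0
addr_hi [5+:3] = (word>>5) & 0x7 = 3  ←
addr_hi signed 3b, MSB=0: value = 3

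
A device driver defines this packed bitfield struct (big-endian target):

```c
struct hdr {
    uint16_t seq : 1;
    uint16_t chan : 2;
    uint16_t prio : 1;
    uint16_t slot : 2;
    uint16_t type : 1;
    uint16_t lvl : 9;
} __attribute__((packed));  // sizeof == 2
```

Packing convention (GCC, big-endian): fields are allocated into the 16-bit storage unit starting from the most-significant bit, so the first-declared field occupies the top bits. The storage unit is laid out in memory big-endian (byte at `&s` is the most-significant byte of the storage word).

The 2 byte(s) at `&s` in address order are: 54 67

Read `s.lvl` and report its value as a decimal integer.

[0]=0x54 [1]=0x67 (big-endian) → word 0x5467
seq:1 @ bit 15 → (0x5467>>15)&0x1 = 0x0
chan:2 @ bit 13 → (0x5467>>13)&0x3 = 0x2
prio:1 @ bit 12 → (0x5467>>12)&0x1 = 0x1
slot:2 @ bit 10 → (0x5467>>10)&0x3 = 0x1
type:1 @ bit 9 → (0x5467>>9)&0x1 = 0x0
lvl:9 @ bit 0 → (0x5467>>0)&0x1ff = 0x67  ←

103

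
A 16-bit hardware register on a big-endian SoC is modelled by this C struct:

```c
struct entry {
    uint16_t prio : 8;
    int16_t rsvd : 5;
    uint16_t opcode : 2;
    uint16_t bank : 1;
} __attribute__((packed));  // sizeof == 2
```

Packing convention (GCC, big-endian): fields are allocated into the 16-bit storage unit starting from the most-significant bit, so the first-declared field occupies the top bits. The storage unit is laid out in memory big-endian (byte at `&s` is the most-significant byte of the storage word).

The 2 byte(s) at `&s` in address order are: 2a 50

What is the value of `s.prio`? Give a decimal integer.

42

[0]=0x2a [1]=0x50 (big-endian) → word 0x2a50
prio [8+:8] = (word>>8) & 0xff = 42  ←
rsvd [3+:5] = (word>>3) & 0x1f = 10
opcode [1+:2] = (word>>1) & 0x3 = 0
bank [0+:1] = (word>>0) & 0x1 = 0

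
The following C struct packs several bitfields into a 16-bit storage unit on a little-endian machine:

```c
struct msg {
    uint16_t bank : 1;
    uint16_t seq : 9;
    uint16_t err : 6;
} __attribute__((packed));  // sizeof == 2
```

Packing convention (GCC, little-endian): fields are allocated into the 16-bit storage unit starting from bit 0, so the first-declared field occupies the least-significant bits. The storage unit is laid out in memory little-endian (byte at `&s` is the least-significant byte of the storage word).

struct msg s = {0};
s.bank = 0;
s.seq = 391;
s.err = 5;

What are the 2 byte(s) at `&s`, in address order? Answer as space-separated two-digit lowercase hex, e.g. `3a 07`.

bank (1b) val=0 bits=0x0 at bit 0: 0x0000
seq (9b) val=391 bits=0x187 at bit 1: 0x030e
err (6b) val=5 bits=0x5 at bit 10: 0x170e
word = 0x170e → little-endian bytes:
  [0]=0x0e  [1]=0x17

0e 17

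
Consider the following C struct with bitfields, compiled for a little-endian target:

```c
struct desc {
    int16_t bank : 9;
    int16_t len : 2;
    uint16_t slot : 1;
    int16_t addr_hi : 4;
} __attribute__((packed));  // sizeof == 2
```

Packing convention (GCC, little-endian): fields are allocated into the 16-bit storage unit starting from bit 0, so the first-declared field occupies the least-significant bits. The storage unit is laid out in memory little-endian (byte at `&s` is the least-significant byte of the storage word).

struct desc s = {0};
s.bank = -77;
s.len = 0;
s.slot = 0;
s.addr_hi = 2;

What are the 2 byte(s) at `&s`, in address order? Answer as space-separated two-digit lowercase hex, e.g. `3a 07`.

bank:9 = -77 → 0x1b3 << 0 → word 0x01b3
len:2 = 0 → 0x0 << 9 → word 0x01b3
slot:1 = 0 → 0x0 << 11 → word 0x01b3
addr_hi:4 = 2 → 0x2 << 12 → word 0x21b3
word = 0x21b3 → little-endian bytes:
  [0]=0xb3  [1]=0x21

b3 21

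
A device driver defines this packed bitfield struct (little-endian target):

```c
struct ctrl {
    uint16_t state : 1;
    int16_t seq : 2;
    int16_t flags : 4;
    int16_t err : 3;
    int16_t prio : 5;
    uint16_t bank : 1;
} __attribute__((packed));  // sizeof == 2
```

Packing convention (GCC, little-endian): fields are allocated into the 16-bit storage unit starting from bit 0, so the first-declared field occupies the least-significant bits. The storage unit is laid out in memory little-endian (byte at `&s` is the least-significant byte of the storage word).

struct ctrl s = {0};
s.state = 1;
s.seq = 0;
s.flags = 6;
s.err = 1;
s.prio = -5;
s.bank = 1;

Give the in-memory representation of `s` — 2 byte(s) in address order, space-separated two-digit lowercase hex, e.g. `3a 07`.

b1 ec

[0+:1] state=1 & 0x1 = 0x1; word=0x0001
[1+:2] seq=0 & 0x3 = 0x0; word=0x0001
[3+:4] flags=6 & 0xf = 0x6; word=0x0031
[7+:3] err=1 & 0x7 = 0x1; word=0x00b1
[10+:5] prio=-5 & 0x1f = 0x1b; word=0x6cb1
[15+:1] bank=1 & 0x1 = 0x1; word=0xecb1
word = 0xecb1 → little-endian bytes:
  [0]=0xb1  [1]=0xec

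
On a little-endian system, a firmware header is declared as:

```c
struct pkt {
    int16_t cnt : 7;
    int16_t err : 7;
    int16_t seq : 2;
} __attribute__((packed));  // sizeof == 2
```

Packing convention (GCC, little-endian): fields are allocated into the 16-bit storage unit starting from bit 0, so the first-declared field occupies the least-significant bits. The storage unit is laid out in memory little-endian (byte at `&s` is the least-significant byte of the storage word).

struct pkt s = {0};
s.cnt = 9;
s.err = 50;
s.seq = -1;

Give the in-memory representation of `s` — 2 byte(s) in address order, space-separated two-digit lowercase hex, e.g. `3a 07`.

cnt:7 = 9 → 0x9 << 0 → word 0x0009
err:7 = 50 → 0x32 << 7 → word 0x1909
seq:2 = -1 → 0x3 << 14 → word 0xd909
word = 0xd909 → little-endian bytes:
  [0]=0x09  [1]=0xd9

09 d9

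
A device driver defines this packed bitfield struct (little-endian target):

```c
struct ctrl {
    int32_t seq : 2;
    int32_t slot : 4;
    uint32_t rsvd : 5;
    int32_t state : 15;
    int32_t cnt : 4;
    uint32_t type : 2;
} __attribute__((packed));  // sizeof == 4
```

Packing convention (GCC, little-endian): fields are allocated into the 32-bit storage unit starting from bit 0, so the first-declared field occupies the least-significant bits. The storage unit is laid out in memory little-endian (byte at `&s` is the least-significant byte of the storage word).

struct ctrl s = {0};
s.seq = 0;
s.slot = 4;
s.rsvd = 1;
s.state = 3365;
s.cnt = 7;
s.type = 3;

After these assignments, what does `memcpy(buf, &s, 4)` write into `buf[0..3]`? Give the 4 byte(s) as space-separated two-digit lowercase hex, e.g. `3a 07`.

50 28 69 dc

seq (2b) val=0 bits=0x0 at bit 0: 0x00000000
slot (4b) val=4 bits=0x4 at bit 2: 0x00000010
rsvd (5b) val=1 bits=0x1 at bit 6: 0x00000050
state (15b) val=3365 bits=0xd25 at bit 11: 0x00692850
cnt (4b) val=7 bits=0x7 at bit 26: 0x1c692850
type (2b) val=3 bits=0x3 at bit 30: 0xdc692850
word = 0xdc692850 → little-endian bytes:
  [0]=0x50  [1]=0x28  [2]=0x69  [3]=0xdc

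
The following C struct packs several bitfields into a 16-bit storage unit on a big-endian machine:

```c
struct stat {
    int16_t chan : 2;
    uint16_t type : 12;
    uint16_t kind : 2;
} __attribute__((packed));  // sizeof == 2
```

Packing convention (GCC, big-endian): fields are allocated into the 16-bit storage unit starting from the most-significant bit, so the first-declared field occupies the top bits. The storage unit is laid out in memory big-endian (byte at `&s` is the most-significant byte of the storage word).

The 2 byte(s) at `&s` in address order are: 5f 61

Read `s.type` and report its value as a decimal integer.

2008

[0]=0x5f [1]=0x61 (big-endian) → word 0x5f61
chan [14+:2] = (word>>14) & 0x3 = 1
type [2+:12] = (word>>2) & 0xfff = 2008  ←
kind [0+:2] = (word>>0) & 0x3 = 1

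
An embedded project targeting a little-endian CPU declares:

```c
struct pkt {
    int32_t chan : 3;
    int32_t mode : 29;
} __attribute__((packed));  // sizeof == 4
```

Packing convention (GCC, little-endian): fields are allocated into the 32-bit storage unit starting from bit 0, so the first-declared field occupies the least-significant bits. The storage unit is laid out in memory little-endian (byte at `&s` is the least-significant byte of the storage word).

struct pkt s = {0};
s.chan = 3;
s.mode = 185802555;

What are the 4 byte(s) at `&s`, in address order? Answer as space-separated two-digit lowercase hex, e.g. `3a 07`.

db f9 98 58

chan:3 = 3 → 0x3 << 0 → word 0x00000003
mode:29 = 185802555 → 0xb131f3b << 3 → word 0x5898f9db
word = 0x5898f9db → little-endian bytes:
  [0]=0xdb  [1]=0xf9  [2]=0x98  [3]=0x58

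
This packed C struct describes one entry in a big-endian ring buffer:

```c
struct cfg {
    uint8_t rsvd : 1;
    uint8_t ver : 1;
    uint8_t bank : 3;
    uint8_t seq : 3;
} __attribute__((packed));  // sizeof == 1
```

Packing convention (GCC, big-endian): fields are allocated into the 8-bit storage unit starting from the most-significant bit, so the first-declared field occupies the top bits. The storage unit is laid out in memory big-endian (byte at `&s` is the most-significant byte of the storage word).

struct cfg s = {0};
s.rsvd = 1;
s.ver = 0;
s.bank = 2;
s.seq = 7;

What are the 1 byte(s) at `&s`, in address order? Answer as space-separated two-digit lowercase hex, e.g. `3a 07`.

rsvd:1 = 1 → 0x1 << 7 → word 0x80
ver:1 = 0 → 0x0 << 6 → word 0x80
bank:3 = 2 → 0x2 << 3 → word 0x90
seq:3 = 7 → 0x7 << 0 → word 0x97
word = 0x97 → big-endian bytes:
  [0]=0x97

97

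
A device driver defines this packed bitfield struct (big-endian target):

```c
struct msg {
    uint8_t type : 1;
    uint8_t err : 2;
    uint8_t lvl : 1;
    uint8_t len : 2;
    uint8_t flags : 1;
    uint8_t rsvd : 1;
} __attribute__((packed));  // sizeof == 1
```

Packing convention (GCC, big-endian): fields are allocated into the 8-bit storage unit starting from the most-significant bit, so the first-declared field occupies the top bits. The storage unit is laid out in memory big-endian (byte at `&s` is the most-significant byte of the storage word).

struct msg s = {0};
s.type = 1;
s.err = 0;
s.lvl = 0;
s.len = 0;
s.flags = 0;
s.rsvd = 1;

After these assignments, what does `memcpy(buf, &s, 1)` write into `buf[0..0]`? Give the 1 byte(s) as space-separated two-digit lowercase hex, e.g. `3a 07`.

81

[7+:1] type=1 & 0x1 = 0x1; word=0x80
[5+:2] err=0 & 0x3 = 0x0; word=0x80
[4+:1] lvl=0 & 0x1 = 0x0; word=0x80
[2+:2] len=0 & 0x3 = 0x0; word=0x80
[1+:1] flags=0 & 0x1 = 0x0; word=0x80
[0+:1] rsvd=1 & 0x1 = 0x1; word=0x81
word = 0x81 → big-endian bytes:
  [0]=0x81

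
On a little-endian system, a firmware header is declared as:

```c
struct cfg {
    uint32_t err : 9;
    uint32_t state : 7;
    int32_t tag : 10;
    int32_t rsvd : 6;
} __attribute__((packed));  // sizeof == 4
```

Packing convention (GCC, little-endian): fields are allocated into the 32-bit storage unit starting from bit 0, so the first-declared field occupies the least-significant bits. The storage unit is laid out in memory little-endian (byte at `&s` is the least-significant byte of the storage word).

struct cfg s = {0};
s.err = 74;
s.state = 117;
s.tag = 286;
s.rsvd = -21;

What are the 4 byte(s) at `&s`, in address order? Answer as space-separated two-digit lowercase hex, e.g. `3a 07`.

err (9b) val=74 bits=0x4a at bit 0: 0x0000004a
state (7b) val=117 bits=0x75 at bit 9: 0x0000ea4a
tag (10b) val=286 bits=0x11e at bit 16: 0x011eea4a
rsvd (6b) val=-21 bits=0x2b at bit 26: 0xad1eea4a
word = 0xad1eea4a → little-endian bytes:
  [0]=0x4a  [1]=0xea  [2]=0x1e  [3]=0xad

4a ea 1e ad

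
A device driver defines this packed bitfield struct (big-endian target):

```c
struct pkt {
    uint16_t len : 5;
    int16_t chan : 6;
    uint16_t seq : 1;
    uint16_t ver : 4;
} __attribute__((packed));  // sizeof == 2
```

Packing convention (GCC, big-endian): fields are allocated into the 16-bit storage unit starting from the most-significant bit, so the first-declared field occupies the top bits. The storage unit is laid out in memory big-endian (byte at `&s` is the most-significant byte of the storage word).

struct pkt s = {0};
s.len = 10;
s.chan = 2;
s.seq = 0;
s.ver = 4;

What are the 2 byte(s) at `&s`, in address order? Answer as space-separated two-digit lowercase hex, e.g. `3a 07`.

50 44

len (5b) val=10 bits=0xa at bit 11: 0x5000
chan (6b) val=2 bits=0x2 at bit 5: 0x5040
seq (1b) val=0 bits=0x0 at bit 4: 0x5040
ver (4b) val=4 bits=0x4 at bit 0: 0x5044
word = 0x5044 → big-endian bytes:
  [0]=0x50  [1]=0x44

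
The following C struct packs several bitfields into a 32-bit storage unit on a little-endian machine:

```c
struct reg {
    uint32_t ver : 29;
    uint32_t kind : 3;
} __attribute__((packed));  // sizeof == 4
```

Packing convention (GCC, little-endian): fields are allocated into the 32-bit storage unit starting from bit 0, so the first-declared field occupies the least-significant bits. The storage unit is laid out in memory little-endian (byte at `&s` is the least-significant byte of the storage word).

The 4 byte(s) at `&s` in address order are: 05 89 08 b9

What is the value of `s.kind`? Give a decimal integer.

5

[0]=0x05 [1]=0x89 [2]=0x08 [3]=0xb9 (little-endian) → word 0xb9088905
ver [0+:29] = (word>>0) & 0x1fffffff = 419989765
kind [29+:3] = (word>>29) & 0x7 = 5  ←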